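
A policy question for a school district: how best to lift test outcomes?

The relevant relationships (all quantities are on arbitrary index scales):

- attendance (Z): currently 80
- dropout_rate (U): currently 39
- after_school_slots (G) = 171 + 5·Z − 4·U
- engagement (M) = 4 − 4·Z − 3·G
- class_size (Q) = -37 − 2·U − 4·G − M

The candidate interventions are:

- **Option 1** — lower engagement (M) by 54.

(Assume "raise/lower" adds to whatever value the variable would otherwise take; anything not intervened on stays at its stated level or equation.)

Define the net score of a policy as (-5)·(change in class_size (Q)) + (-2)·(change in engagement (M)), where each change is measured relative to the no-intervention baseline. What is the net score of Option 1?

-162

Baseline:
  Z = 80
  U = 39
  G = 171 + 5·80 − 4·39 = 415
  M = 4 − 4·80 − 3·415 = -1561
  Q = -37 − 2·39 − 4·415 − (-1561) = -214
Option 1 (M − 54):
  Z = 80
  U = 39
  G = 171 + 5·80 − 4·39 = 415
  M = 4 − 4·80 − 3·415 (−54 from intervention) = -1615
  Q = -37 − 2·39 − 4·415 − (-1615) = -160
ΔQ = -160 − (-214) = 54; ΔM = -1615 − (-1561) = -54
Score = (-5)·54 + (-2)·(-54) = -162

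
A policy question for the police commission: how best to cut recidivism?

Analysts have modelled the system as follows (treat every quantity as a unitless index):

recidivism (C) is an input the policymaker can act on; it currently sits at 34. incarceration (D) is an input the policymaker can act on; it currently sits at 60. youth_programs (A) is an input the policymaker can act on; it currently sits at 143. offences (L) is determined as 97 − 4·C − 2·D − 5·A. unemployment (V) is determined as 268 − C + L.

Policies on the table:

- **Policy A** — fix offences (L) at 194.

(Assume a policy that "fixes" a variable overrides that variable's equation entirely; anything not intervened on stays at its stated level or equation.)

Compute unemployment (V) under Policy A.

Policy A (L := 194):
  C = 34
  D = 60
  A = 143
  L = 194
  V = 268 − 34 + 194 = 428

428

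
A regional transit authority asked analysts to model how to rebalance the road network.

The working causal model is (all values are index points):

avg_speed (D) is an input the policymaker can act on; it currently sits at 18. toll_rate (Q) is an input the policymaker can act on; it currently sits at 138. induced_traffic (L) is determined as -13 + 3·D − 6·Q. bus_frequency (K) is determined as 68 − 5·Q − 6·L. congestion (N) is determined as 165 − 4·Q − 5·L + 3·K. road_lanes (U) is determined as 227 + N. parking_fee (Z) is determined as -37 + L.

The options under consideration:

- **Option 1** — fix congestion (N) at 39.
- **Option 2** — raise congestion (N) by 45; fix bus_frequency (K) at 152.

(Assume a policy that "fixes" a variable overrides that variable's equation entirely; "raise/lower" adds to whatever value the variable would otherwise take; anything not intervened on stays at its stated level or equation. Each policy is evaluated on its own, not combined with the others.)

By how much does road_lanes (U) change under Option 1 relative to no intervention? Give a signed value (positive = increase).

Baseline:
  D = 18
  Q = 138
  L = -13 + 3·18 − 6·138 = -787
  K = 68 − 5·138 − 6·(-787) = 4100
  N = 165 − 4·138 − 5·(-787) + 3·4100 = 15848
  U = 227 + 15848 = 16075
Option 1 (N := 39):
  D = 18
  Q = 138
  L = -13 + 3·18 − 6·138 = -787
  K = 68 − 5·138 − 6·(-787) = 4100
  N = 39
  U = 227 + 39 = 266
Change in U: 266 − 16075 = -15809

-15809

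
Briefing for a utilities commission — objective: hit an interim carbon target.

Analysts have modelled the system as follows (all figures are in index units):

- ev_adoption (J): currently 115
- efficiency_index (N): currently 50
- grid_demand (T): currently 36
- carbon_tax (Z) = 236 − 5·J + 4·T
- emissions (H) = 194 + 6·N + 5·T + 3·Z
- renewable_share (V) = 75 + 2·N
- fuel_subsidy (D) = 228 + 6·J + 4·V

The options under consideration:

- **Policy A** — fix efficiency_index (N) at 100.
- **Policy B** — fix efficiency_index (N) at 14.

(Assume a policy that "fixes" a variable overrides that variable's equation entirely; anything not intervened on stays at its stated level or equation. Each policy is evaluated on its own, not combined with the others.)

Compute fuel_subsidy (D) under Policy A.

Policy A (N := 100):
  J = 115
  N = 100
  V = 75 + 2·100 = 275
  D = 228 + 6·115 + 4·275 = 2018

2018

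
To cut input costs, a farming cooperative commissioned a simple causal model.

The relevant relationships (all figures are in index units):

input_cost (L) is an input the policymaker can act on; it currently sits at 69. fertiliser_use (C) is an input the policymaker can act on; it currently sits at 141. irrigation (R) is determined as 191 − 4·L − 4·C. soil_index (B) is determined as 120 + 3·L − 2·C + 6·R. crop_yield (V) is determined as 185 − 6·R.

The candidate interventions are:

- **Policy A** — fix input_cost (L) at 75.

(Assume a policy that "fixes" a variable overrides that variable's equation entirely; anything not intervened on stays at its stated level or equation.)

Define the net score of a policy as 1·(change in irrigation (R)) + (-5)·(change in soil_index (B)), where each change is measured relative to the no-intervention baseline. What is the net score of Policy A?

Baseline:
  L = 69
  C = 141
  R = 191 − 4·69 − 4·141 = -649
  B = 120 + 3·69 − 2·141 + 6·(-649) = -3849
Policy A (L := 75):
  L = 75
  C = 141
  R = 191 − 4·75 − 4·141 = -673
  B = 120 + 3·75 − 2·141 + 6·(-673) = -3975
ΔR = -673 − (-649) = -24; ΔB = -3975 − (-3849) = -126
Score = 1·(-24) + (-5)·(-126) = 606

606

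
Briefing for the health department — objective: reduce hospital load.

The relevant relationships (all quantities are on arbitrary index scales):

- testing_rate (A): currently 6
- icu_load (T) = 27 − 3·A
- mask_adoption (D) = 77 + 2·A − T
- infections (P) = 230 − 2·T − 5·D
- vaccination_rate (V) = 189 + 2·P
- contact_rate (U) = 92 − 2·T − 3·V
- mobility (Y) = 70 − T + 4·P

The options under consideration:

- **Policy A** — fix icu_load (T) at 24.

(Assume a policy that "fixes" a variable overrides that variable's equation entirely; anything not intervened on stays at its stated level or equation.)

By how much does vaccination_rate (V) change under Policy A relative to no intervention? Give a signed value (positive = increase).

Baseline:
  A = 6
  T = 27 − 3·6 = 9
  D = 77 + 2·6 − 9 = 80
  P = 230 − 2·9 − 5·80 = -188
  V = 189 + 2·(-188) = -187
Policy A (T := 24):
  A = 6
  T = 24
  D = 77 + 2·6 − 24 = 65
  P = 230 − 2·24 − 5·65 = -143
  V = 189 + 2·(-143) = -97
Change in V: -97 − (-187) = 90

90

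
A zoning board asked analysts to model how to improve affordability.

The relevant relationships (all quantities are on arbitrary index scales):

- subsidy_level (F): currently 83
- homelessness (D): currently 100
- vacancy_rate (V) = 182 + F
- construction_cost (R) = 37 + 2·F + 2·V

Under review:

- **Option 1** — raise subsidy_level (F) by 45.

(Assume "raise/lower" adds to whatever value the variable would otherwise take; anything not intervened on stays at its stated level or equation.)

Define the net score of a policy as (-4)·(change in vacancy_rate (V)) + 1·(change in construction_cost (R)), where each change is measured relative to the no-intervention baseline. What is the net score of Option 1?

0

Baseline:
  F = 83
  V = 182 + 83 = 265
  R = 37 + 2·83 + 2·265 = 733
Option 1 (F + 45):
  F = 83 + 45 = 128
  V = 182 + 128 = 310
  R = 37 + 2·128 + 2·310 = 913
ΔV = 310 − 265 = 45; ΔR = 913 − 733 = 180
Score = (-4)·45 + 1·180 = 0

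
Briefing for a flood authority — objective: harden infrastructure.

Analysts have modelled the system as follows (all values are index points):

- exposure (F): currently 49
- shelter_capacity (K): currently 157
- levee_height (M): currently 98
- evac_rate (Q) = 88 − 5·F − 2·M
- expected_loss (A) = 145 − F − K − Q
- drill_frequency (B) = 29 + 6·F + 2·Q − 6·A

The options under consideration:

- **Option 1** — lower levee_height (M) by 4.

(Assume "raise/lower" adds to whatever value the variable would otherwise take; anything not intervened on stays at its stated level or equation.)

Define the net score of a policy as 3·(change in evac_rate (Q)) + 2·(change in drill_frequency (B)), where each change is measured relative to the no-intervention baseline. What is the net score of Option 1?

152

Baseline:
  F = 49
  K = 157
  M = 98
  Q = 88 − 5·49 − 2·98 = -353
  A = 145 − 49 − 157 − (-353) = 292
  B = 29 + 6·49 + 2·(-353) − 6·292 = -2135
Option 1 (M − 4):
  F = 49
  K = 157
  M = 98 − 4 = 94
  Q = 88 − 5·49 − 2·94 = -345
  A = 145 − 49 − 157 − (-345) = 284
  B = 29 + 6·49 + 2·(-345) − 6·284 = -2071
ΔQ = -345 − (-353) = 8; ΔB = -2071 − (-2135) = 64
Score = 3·8 + 2·64 = 152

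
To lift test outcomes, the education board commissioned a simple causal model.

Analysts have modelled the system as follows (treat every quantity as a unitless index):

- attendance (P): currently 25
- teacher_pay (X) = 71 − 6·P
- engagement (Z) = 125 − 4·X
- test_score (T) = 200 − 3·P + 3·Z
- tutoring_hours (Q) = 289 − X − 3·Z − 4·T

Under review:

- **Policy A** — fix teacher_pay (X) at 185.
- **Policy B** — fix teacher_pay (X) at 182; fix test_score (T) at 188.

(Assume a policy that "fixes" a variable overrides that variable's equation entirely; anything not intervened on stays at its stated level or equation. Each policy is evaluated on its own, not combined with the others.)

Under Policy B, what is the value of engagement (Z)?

Policy B (X := 182, T := 188):
  P = 25
  X = 182
  Z = 125 − 4·182 = -603

-603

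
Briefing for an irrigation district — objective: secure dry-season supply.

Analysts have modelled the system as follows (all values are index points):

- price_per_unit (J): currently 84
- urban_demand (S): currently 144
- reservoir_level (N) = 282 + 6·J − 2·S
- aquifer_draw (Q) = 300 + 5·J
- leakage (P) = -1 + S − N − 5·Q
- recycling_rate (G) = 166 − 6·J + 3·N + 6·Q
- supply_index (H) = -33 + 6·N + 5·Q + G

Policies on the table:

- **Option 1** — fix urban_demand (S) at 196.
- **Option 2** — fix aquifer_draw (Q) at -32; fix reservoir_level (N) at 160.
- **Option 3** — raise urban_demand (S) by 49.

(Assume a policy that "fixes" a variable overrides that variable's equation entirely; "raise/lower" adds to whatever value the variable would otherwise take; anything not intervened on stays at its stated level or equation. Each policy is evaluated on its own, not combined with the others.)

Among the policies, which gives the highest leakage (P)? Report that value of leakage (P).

143

Option 1 (S := 196):
  J = 84
  S = 196
  N = 282 + 6·84 − 2·196 = 394
  Q = 300 + 5·84 = 720
  P = -1 + 196 − 394 − 5·720 = -3799
Option 2 (Q := -32, N := 160):
  J = 84
  S = 144
  N = 160
  Q = -32
  P = -1 + 144 − 160 − 5·(-32) = 143
Option 3 (S + 49):
  J = 84
  S = 144 + 49 = 193
  N = 282 + 6·84 − 2·193 = 400
  Q = 300 + 5·84 = 720
  P = -1 + 193 − 400 − 5·720 = -3808
Comparing — Option 1: P=-3799, Option 2: P=143, Option 3: P=-3808. Highest is 143 (Option 2).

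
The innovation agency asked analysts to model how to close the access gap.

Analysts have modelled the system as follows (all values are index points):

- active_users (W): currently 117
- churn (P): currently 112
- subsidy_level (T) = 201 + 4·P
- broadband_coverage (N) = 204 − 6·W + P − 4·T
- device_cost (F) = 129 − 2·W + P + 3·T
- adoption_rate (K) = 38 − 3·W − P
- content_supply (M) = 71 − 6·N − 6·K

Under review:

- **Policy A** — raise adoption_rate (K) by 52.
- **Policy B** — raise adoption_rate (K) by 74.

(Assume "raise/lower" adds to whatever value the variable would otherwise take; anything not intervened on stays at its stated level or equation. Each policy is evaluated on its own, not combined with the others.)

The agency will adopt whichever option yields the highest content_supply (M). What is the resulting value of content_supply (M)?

20201

Policy A (K + 52):
  W = 117
  P = 112
  T = 201 + 4·112 = 649
  N = 204 − 6·117 + 112 − 4·649 = -2982
  K = 38 − 3·117 − 112 (+52 from intervention) = -373
  M = 71 − 6·(-2982) − 6·(-373) = 20201
Policy B (K + 74):
  W = 117
  P = 112
  T = 201 + 4·112 = 649
  N = 204 − 6·117 + 112 − 4·649 = -2982
  K = 38 − 3·117 − 112 (+74 from intervention) = -351
  M = 71 − 6·(-2982) − 6·(-351) = 20069
Comparing — Policy A: M=20201, Policy B: M=20069. Highest is 20201 (Policy A).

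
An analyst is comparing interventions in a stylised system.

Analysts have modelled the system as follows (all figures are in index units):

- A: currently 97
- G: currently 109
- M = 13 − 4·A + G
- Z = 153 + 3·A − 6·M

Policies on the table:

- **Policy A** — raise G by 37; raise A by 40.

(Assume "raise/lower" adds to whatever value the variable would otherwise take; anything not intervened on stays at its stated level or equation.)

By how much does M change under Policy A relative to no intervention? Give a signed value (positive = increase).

-123

Baseline:
  A = 97
  G = 109
  M = 13 − 4·97 + 109 = -266
Policy A (G + 37, A + 40):
  A = 97 + 40 = 137
  G = 109 + 37 = 146
  M = 13 − 4·137 + 146 = -389
Change in M: -389 − (-266) = -123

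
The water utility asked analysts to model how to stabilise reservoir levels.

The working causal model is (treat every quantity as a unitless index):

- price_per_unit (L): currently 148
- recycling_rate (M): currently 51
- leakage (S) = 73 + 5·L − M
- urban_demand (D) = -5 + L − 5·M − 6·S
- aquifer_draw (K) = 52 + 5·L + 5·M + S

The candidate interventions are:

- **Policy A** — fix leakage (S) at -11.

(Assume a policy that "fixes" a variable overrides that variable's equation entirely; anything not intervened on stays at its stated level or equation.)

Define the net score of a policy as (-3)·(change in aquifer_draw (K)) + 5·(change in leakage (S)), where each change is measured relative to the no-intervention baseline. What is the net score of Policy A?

-1546

Baseline:
  L = 148
  M = 51
  S = 73 + 5·148 − 51 = 762
  K = 52 + 5·148 + 5·51 + 762 = 1809
Policy A (S := -11):
  L = 148
  M = 51
  S = -11
  K = 52 + 5·148 + 5·51 + (-11) = 1036
ΔK = 1036 − 1809 = -773; ΔS = -11 − 762 = -773
Score = (-3)·(-773) + 5·(-773) = -1546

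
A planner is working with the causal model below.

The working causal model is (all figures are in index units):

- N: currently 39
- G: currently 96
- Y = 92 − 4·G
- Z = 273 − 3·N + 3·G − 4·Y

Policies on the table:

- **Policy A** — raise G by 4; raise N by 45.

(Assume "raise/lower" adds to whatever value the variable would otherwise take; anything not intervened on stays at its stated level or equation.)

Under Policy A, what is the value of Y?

-308

Policy A (G + 4, N + 45):
  G = 96 + 4 = 100
  Y = 92 − 4·100 = -308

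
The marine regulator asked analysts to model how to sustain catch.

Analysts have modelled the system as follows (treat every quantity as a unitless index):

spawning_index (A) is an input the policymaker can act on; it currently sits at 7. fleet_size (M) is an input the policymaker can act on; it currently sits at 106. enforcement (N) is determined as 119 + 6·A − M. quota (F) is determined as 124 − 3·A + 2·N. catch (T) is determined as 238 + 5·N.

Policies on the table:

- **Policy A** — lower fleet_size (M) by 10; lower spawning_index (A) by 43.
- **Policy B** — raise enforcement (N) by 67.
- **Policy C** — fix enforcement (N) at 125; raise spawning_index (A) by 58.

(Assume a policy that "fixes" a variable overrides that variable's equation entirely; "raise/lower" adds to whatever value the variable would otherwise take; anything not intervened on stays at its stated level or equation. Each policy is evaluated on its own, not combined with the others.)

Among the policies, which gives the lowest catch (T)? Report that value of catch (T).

-727

Policy A (M − 10, A − 43):
  A = 7 − 43 = -36
  M = 106 − 10 = 96
  N = 119 + 6·(-36) − 96 = -193
  T = 238 + 5·(-193) = -727
Policy B (N + 67):
  A = 7
  M = 106
  N = 119 + 6·7 − 106 (+67 from intervention) = 122
  T = 238 + 5·122 = 848
Policy C (N := 125, A + 58):
  A = 7 + 58 = 65
  M = 106
  N = 125
  T = 238 + 5·125 = 863
Comparing — Policy A: T=-727, Policy B: T=848, Policy C: T=863. Lowest is -727 (Policy A).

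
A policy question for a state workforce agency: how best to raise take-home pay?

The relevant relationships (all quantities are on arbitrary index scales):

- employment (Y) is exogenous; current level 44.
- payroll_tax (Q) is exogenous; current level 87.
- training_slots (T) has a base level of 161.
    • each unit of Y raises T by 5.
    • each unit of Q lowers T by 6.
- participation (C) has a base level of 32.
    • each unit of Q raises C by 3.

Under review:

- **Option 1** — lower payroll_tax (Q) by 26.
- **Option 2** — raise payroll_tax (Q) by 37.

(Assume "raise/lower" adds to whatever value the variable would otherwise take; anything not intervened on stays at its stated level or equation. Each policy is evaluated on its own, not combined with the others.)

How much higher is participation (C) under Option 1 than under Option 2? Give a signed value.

Option 1 (Q − 26):
  Q = 87 − 26 = 61
  C = 32 + 3·61 = 215
Option 2 (Q + 37):
  Q = 87 + 37 = 124
  C = 32 + 3·124 = 404
C: 215 − 404 = -189

-189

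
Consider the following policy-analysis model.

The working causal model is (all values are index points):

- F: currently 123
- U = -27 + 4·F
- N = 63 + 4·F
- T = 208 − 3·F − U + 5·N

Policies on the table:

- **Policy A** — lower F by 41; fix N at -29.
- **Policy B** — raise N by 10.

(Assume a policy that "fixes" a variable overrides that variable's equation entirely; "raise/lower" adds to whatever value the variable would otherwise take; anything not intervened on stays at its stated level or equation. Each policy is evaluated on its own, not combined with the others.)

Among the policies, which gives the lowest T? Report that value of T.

Policy A (F − 41, N := -29):
  F = 123 − 41 = 82
  U = -27 + 4·82 = 301
  N = -29
  T = 208 − 3·82 − 301 + 5·(-29) = -484
Policy B (N + 10):
  F = 123
  U = -27 + 4·123 = 465
  N = 63 + 4·123 (+10 from intervention) = 565
  T = 208 − 3·123 − 465 + 5·565 = 2199
Comparing — Policy A: T=-484, Policy B: T=2199. Lowest is -484 (Policy A).

-484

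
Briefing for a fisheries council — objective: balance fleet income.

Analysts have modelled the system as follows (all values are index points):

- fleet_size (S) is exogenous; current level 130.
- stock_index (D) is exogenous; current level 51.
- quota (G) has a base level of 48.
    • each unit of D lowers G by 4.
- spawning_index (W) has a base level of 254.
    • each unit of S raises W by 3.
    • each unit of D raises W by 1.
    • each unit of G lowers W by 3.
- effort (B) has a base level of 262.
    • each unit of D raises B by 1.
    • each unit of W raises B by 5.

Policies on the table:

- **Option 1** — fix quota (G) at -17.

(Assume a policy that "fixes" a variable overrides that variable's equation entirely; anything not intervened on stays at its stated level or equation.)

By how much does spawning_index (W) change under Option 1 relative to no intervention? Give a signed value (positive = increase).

Baseline:
  S = 130
  D = 51
  G = 48 − 4·51 = -156
  W = 254 + 3·130 + 51 − 3·(-156) = 1163
Option 1 (G := -17):
  S = 130
  D = 51
  G = -17
  W = 254 + 3·130 + 51 − 3·(-17) = 746
Change in W: 746 − 1163 = -417

-417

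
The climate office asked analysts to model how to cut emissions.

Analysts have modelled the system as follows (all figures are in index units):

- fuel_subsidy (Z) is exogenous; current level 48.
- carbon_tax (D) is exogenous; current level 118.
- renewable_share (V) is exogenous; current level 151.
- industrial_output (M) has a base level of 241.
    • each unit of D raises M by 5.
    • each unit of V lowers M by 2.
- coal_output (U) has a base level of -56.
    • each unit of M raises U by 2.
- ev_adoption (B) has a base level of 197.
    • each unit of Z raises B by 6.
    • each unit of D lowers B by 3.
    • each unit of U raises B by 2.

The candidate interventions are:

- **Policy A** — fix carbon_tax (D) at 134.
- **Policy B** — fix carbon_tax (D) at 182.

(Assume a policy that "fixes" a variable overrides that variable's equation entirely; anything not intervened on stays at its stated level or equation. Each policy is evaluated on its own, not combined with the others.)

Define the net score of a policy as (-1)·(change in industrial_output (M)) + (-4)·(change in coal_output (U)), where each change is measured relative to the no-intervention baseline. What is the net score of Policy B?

-2880

Baseline:
  D = 118
  V = 151
  M = 241 + 5·118 − 2·151 = 529
  U = -56 + 2·529 = 1002
Policy B (D := 182):
  D = 182
  V = 151
  M = 241 + 5·182 − 2·151 = 849
  U = -56 + 2·849 = 1642
ΔM = 849 − 529 = 320; ΔU = 1642 − 1002 = 640
Score = (-1)·320 + (-4)·640 = -2880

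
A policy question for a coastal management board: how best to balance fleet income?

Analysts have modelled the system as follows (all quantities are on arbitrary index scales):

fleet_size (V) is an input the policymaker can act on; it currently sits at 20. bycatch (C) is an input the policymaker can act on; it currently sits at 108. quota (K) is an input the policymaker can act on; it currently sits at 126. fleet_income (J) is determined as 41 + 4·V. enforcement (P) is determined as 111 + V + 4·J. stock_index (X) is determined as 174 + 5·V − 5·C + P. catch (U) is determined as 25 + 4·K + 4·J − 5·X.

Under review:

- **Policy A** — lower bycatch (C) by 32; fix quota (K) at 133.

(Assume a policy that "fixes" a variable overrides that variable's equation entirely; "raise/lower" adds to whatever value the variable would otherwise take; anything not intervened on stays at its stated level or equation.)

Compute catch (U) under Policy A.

-1504

Policy A (C − 32, K := 133):
  V = 20
  C = 108 − 32 = 76
  K = 133
  J = 41 + 4·20 = 121
  P = 111 + 20 + 4·121 = 615
  X = 174 + 5·20 − 5·76 + 615 = 509
  U = 25 + 4·133 + 4·121 − 5·509 = -1504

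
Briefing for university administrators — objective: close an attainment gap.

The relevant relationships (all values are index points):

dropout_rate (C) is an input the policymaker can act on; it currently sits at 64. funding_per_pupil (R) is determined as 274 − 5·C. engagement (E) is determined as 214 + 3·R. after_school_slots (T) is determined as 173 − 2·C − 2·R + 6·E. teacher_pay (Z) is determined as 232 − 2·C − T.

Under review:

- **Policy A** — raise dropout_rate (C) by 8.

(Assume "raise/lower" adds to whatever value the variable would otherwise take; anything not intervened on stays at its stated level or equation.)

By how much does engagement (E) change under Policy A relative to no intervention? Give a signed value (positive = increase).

Baseline:
  C = 64
  R = 274 − 5·64 = -46
  E = 214 + 3·(-46) = 76
Policy A (C + 8):
  C = 64 + 8 = 72
  R = 274 − 5·72 = -86
  E = 214 + 3·(-86) = -44
Change in E: -44 − 76 = -120

-120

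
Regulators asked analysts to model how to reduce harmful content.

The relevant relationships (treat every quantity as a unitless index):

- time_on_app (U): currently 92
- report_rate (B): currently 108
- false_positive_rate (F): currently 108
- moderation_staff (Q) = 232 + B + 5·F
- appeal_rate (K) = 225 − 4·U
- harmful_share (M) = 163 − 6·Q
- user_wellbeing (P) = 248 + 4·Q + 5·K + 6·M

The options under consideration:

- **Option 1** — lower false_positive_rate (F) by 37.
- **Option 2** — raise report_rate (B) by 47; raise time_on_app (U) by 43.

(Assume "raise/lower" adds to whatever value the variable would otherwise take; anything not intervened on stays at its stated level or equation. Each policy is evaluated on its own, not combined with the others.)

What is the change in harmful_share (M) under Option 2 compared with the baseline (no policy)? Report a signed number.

-282

Baseline:
  B = 108
  F = 108
  Q = 232 + 108 + 5·108 = 880
  M = 163 − 6·880 = -5117
Option 2 (B + 47, U + 43):
  B = 108 + 47 = 155
  F = 108
  Q = 232 + 155 + 5·108 = 927
  M = 163 − 6·927 = -5399
Change in M: -5399 − (-5117) = -282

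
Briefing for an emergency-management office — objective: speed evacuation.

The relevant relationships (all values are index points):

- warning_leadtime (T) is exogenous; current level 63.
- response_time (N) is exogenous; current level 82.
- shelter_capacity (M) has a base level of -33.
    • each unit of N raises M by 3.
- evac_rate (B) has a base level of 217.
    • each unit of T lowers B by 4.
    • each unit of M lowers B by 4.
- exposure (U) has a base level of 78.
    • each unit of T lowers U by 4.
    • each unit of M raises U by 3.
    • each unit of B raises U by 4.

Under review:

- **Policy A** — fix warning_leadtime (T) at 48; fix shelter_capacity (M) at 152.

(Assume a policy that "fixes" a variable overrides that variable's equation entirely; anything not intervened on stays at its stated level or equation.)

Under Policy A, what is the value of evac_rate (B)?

-583

Policy A (T := 48, M := 152):
  T = 48
  N = 82
  M = 152
  B = 217 − 4·48 − 4·152 = -583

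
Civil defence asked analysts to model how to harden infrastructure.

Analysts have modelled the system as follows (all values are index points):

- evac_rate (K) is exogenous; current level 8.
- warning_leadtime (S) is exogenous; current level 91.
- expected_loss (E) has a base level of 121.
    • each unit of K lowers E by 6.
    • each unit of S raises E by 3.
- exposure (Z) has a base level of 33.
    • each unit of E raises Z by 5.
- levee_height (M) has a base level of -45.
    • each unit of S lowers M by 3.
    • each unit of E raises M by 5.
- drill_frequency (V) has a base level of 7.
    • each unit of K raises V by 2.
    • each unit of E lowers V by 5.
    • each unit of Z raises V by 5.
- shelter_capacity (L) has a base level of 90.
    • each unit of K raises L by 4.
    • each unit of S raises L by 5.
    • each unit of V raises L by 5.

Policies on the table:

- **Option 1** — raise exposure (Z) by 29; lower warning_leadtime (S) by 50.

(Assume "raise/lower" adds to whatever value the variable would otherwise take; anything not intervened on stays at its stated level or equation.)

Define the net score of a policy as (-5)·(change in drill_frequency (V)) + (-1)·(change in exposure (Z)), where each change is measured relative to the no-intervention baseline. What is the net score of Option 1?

14996

Baseline:
  K = 8
  S = 91
  E = 121 − 6·8 + 3·91 = 346
  Z = 33 + 5·346 = 1763
  V = 7 + 2·8 − 5·346 + 5·1763 = 7108
Option 1 (Z + 29, S − 50):
  K = 8
  S = 91 − 50 = 41
  E = 121 − 6·8 + 3·41 = 196
  Z = 33 + 5·196 (+29 from intervention) = 1042
  V = 7 + 2·8 − 5·196 + 5·1042 = 4253
ΔV = 4253 − 7108 = -2855; ΔZ = 1042 − 1763 = -721
Score = (-5)·(-2855) + (-1)·(-721) = 14996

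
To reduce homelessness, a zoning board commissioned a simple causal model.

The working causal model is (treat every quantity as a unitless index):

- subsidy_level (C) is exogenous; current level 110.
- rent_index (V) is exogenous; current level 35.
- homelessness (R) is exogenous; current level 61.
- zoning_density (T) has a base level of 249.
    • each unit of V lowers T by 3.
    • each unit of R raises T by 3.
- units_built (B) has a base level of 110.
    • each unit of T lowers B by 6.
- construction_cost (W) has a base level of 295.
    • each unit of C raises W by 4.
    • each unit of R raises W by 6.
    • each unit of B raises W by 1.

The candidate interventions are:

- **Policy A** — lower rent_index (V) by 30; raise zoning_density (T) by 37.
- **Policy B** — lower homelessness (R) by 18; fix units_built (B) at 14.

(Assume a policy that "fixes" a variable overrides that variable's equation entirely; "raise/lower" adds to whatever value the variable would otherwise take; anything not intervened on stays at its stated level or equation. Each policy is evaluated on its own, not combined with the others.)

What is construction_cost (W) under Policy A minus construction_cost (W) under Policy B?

-2520

Policy A (V − 30, T + 37):
  C = 110
  V = 35 − 30 = 5
  R = 61
  T = 249 − 3·5 + 3·61 (+37 from intervention) = 454
  B = 110 − 6·454 = -2614
  W = 295 + 4·110 + 6·61 + (-2614) = -1513
Policy B (R − 18, B := 14):
  C = 110
  V = 35
  R = 61 − 18 = 43
  T = 249 − 3·35 + 3·43 = 273
  B = 14
  W = 295 + 4·110 + 6·43 + 14 = 1007
W: -1513 − 1007 = -2520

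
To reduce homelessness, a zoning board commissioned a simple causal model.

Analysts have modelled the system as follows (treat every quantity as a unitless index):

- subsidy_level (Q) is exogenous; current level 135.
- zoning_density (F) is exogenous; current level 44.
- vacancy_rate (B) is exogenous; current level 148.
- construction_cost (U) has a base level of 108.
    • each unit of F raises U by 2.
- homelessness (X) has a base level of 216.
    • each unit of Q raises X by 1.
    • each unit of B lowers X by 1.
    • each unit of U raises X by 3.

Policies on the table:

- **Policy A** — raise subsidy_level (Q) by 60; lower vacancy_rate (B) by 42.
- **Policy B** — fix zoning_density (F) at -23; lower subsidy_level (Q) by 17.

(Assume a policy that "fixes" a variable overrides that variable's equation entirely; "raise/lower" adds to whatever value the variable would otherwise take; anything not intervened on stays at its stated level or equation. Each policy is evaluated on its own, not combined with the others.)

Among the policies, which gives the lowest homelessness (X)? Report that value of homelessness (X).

372

Policy A (Q + 60, B − 42):
  Q = 135 + 60 = 195
  F = 44
  B = 148 − 42 = 106
  U = 108 + 2·44 = 196
  X = 216 + 195 − 106 + 3·196 = 893
Policy B (F := -23, Q − 17):
  Q = 135 − 17 = 118
  F = -23
  B = 148
  U = 108 + 2·(-23) = 62
  X = 216 + 118 − 148 + 3·62 = 372
Comparing — Policy A: X=893, Policy B: X=372. Lowest is 372 (Policy B).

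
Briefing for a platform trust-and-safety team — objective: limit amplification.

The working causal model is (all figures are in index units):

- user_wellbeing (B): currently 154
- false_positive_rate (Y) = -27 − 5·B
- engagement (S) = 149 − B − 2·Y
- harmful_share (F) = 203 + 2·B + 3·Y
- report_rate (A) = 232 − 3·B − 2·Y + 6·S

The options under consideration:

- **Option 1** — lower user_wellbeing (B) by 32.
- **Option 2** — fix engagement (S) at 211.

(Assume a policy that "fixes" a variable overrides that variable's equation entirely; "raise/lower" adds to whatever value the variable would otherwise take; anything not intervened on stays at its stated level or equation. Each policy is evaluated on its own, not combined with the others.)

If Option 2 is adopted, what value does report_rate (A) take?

2630

Option 2 (S := 211):
  B = 154
  Y = -27 − 5·154 = -797
  S = 211
  A = 232 − 3·154 − 2·(-797) + 6·211 = 2630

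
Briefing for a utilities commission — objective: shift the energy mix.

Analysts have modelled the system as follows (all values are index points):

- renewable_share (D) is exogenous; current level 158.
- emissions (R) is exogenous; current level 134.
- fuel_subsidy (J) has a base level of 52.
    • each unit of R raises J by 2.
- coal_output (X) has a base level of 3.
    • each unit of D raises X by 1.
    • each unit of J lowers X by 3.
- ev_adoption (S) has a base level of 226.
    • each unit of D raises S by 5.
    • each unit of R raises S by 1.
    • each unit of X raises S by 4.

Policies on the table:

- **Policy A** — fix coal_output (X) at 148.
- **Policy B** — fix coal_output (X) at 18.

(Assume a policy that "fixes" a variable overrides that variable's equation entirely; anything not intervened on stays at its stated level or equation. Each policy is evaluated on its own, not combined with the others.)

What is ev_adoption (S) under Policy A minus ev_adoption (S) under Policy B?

Policy A (X := 148):
  D = 158
  R = 134
  J = 52 + 2·134 = 320
  X = 148
  S = 226 + 5·158 + 134 + 4·148 = 1742
Policy B (X := 18):
  D = 158
  R = 134
  J = 52 + 2·134 = 320
  X = 18
  S = 226 + 5·158 + 134 + 4·18 = 1222
S: 1742 − 1222 = 520

520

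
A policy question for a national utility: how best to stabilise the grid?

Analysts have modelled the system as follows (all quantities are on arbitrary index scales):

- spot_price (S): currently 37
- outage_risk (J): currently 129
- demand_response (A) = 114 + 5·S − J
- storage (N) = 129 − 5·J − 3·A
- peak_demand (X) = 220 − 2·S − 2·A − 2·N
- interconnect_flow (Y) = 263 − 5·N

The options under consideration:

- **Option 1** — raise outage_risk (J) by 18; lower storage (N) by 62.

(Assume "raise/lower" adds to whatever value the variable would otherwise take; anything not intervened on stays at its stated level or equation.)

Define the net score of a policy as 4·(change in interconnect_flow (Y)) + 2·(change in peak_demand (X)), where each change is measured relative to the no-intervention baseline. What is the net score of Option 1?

Baseline:
  S = 37
  J = 129
  A = 114 + 5·37 − 129 = 170
  N = 129 − 5·129 − 3·170 = -1026
  X = 220 − 2·37 − 2·170 − 2·(-1026) = 1858
  Y = 263 − 5·(-1026) = 5393
Option 1 (J + 18, N − 62):
  S = 37
  J = 129 + 18 = 147
  A = 114 + 5·37 − 147 = 152
  N = 129 − 5·147 − 3·152 (−62 from intervention) = -1124
  X = 220 − 2·37 − 2·152 − 2·(-1124) = 2090
  Y = 263 − 5·(-1124) = 5883
ΔY = 5883 − 5393 = 490; ΔX = 2090 − 1858 = 232
Score = 4·490 + 2·232 = 2424

2424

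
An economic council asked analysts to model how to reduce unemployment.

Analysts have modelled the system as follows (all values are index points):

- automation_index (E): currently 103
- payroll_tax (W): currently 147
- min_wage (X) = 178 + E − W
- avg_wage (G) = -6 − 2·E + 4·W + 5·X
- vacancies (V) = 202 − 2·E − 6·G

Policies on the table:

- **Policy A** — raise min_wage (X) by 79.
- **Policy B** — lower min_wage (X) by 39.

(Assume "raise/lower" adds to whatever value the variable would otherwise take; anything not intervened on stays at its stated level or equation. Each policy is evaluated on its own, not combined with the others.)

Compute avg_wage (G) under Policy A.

Policy A (X + 79):
  E = 103
  W = 147
  X = 178 + 103 − 147 (+79 from intervention) = 213
  G = -6 − 2·103 + 4·147 + 5·213 = 1441

1441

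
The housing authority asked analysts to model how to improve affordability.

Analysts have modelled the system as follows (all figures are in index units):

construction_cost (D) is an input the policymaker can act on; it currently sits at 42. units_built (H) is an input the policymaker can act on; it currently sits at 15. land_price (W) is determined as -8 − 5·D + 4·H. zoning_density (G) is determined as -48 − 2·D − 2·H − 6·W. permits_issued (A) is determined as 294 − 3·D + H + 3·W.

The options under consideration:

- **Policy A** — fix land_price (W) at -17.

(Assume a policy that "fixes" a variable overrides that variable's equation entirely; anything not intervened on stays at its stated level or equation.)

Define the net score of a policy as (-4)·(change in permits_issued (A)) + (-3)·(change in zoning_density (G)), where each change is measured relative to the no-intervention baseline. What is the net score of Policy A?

846

Baseline:
  D = 42
  H = 15
  W = -8 − 5·42 + 4·15 = -158
  G = -48 − 2·42 − 2·15 − 6·(-158) = 786
  A = 294 − 3·42 + 15 + 3·(-158) = -291
Policy A (W := -17):
  D = 42
  H = 15
  W = -17
  G = -48 − 2·42 − 2·15 − 6·(-17) = -60
  A = 294 − 3·42 + 15 + 3·(-17) = 132
ΔA = 132 − (-291) = 423; ΔG = -60 − 786 = -846
Score = (-4)·423 + (-3)·(-846) = 846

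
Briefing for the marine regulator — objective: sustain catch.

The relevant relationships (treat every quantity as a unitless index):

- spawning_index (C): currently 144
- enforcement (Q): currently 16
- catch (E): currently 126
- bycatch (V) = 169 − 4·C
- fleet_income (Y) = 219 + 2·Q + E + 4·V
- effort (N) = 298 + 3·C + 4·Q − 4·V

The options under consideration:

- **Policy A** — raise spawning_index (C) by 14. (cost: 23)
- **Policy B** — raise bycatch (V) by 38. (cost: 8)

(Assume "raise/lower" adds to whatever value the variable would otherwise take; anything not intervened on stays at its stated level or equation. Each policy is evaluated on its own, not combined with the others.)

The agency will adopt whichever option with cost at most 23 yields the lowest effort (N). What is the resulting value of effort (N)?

Policy A (C + 14):
  C = 144 + 14 = 158
  Q = 16
  V = 169 − 4·158 = -463
  N = 298 + 3·158 + 4·16 − 4·(-463) = 2688
Policy B (V + 38):
  C = 144
  Q = 16
  V = 169 − 4·144 (+38 from intervention) = -369
  N = 298 + 3·144 + 4·16 − 4·(-369) = 2270
Comparing — Policy A: N=2688, Policy B: N=2270. Lowest is 2270 (Policy B).

2270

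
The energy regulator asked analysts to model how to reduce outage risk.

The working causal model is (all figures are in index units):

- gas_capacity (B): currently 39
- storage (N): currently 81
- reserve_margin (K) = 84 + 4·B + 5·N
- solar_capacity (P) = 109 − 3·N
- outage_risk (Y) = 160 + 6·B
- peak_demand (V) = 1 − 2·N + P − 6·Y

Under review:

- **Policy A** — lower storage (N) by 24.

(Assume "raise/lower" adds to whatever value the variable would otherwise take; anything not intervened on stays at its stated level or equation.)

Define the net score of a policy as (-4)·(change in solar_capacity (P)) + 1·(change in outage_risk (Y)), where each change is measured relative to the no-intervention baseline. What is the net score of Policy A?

Baseline:
  B = 39
  N = 81
  P = 109 − 3·81 = -134
  Y = 160 + 6·39 = 394
Policy A (N − 24):
  B = 39
  N = 81 − 24 = 57
  P = 109 − 3·57 = -62
  Y = 160 + 6·39 = 394
ΔP = -62 − (-134) = 72; ΔY = 394 − 394 = 0
Score = (-4)·72 + 1·0 = -288

-288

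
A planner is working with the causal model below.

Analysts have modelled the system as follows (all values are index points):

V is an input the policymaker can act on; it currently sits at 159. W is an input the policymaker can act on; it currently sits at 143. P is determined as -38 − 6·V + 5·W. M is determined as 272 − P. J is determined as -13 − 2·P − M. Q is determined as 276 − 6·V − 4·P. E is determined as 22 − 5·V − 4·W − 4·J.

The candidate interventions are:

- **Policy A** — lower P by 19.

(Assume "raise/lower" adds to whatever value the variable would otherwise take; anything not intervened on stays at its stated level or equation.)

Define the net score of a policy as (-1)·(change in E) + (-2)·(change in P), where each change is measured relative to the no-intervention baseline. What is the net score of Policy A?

Baseline:
  V = 159
  W = 143
  P = -38 − 6·159 + 5·143 = -277
  M = 272 − (-277) = 549
  J = -13 − 2·(-277) − 549 = -8
  E = 22 − 5·159 − 4·143 − 4·(-8) = -1313
Policy A (P − 19):
  V = 159
  W = 143
  P = -38 − 6·159 + 5·143 (−19 from intervention) = -296
  M = 272 − (-296) = 568
  J = -13 − 2·(-296) − 568 = 11
  E = 22 − 5·159 − 4·143 − 4·11 = -1389
ΔE = -1389 − (-1313) = -76; ΔP = -296 − (-277) = -19
Score = (-1)·(-76) + (-2)·(-19) = 114

114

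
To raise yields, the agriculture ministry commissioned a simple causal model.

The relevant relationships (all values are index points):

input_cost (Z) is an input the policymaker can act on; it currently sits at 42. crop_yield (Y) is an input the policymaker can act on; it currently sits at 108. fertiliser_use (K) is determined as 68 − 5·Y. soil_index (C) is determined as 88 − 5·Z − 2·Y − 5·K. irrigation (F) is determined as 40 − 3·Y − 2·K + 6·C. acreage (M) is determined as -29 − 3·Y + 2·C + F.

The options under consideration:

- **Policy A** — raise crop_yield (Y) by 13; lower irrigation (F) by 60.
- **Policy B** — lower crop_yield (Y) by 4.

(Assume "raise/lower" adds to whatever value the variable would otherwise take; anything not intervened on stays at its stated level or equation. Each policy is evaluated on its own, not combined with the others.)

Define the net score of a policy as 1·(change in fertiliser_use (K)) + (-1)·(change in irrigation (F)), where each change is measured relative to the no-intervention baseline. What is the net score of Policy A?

Baseline:
  Z = 42
  Y = 108
  K = 68 − 5·108 = -472
  C = 88 − 5·42 − 2·108 − 5·(-472) = 2022
  F = 40 − 3·108 − 2·(-472) + 6·2022 = 12792
Policy A (Y + 13, F − 60):
  Z = 42
  Y = 108 + 13 = 121
  K = 68 − 5·121 = -537
  C = 88 − 5·42 − 2·121 − 5·(-537) = 2321
  F = 40 − 3·121 − 2·(-537) + 6·2321 (−60 from intervention) = 14617
ΔK = -537 − (-472) = -65; ΔF = 14617 − 12792 = 1825
Score = 1·(-65) + (-1)·1825 = -1890

-1890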